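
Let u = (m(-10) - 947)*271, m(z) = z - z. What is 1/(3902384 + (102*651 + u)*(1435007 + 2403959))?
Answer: -1/730301794626 ≈ -1.3693e-12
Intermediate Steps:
m(z) = 0
u = -256637 (u = (0 - 947)*271 = -947*271 = -256637)
1/(3902384 + (102*651 + u)*(1435007 + 2403959)) = 1/(3902384 + (102*651 - 256637)*(1435007 + 2403959)) = 1/(3902384 + (66402 - 256637)*3838966) = 1/(3902384 - 190235*3838966) = 1/(3902384 - 730305697010) = 1/(-730301794626) = -1/730301794626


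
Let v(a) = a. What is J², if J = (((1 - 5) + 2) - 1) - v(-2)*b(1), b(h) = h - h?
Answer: 9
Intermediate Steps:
b(h) = 0
J = -3 (J = (((1 - 5) + 2) - 1) - (-2)*0 = ((-4 + 2) - 1) - 1*0 = (-2 - 1) + 0 = -3 + 0 = -3)
J² = (-3)² = 9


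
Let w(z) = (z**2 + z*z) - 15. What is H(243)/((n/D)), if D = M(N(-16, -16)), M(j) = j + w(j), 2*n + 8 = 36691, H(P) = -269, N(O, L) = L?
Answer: -258778/36683 ≈ -7.0544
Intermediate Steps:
n = 36683/2 (n = -4 + (1/2)*36691 = -4 + 36691/2 = 36683/2 ≈ 18342.)
w(z) = -15 + 2*z**2 (w(z) = (z**2 + z**2) - 15 = 2*z**2 - 15 = -15 + 2*z**2)
M(j) = -15 + j + 2*j**2 (M(j) = j + (-15 + 2*j**2) = -15 + j + 2*j**2)
D = 481 (D = -15 - 16 + 2*(-16)**2 = -15 - 16 + 2*256 = -15 - 16 + 512 = 481)
H(243)/((n/D)) = -269/((36683/2)/481) = -269/((36683/2)*(1/481)) = -269/36683/962 = -269*962/36683 = -258778/36683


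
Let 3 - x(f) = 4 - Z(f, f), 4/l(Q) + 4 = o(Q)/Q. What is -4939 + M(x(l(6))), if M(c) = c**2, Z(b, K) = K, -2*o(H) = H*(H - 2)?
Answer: -44426/9 ≈ -4936.2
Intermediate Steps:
o(H) = -H*(-2 + H)/2 (o(H) = -H*(H - 2)/2 = -H*(-2 + H)/2)
l(Q) = 4/(-3 - Q/2) (l(Q) = 4/(-4 + (Q*(2 - Q)/2)/Q) = 4/(-4 + (1 - Q/2)) = 4/(-3 - Q/2))
x(f) = -1 + f (x(f) = 3 - (4 - f) = 3 + (-4 + f) = -1 + f)
-4939 + M(x(l(6))) = -4939 + (-1 + 8/(-6 - 1*6))**2 = -4939 + (-1 + 8/(-6 - 6))**2 = -4939 + (-1 + 8/(-12))**2 = -4939 + (-1 + 8*(-1/12))**2 = -4939 + (-1 - 2/3)**2 = -4939 + (-5/3)**2 = -4939 + 25/9 = -44426/9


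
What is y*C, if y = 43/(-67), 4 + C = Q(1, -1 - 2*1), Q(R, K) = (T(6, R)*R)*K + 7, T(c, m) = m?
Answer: 0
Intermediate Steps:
Q(R, K) = 7 + K*R² (Q(R, K) = (R*R)*K + 7 = R²*K + 7 = K*R² + 7 = 7 + K*R²)
C = 0 (C = -4 + (7 + (-1 - 2*1)*1²) = -4 + (7 + (-1 - 2)*1) = -4 + (7 - 3*1) = -4 + (7 - 3) = -4 + 4 = 0)
y = -43/67 (y = 43*(-1/67) = -43/67 ≈ -0.64179)
y*C = -43/67*0 = 0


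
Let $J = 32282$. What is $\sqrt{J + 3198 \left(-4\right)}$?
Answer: $\sqrt{19490} \approx 139.61$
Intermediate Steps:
$\sqrt{J + 3198 \left(-4\right)} = \sqrt{32282 + 3198 \left(-4\right)} = \sqrt{32282 - 12792} = \sqrt{19490}$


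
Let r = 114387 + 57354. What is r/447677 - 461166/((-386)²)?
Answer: -90432344673/33351041146 ≈ -2.7115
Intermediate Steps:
r = 171741
r/447677 - 461166/((-386)²) = 171741/447677 - 461166/((-386)²) = 171741*(1/447677) - 461166/148996 = 171741/447677 - 461166*1/148996 = 171741/447677 - 230583/74498 = -90432344673/33351041146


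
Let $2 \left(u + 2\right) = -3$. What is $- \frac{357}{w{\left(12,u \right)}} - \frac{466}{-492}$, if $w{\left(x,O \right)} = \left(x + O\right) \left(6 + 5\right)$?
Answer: $- \frac{7769}{2706} \approx -2.871$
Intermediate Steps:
$u = - \frac{7}{2}$ ($u = -2 + \frac{1}{2} \left(-3\right) = -2 - \frac{3}{2} = - \frac{7}{2} \approx -3.5$)
$w{\left(x,O \right)} = 11 O + 11 x$ ($w{\left(x,O \right)} = \left(O + x\right) 11 = 11 O + 11 x$)
$- \frac{357}{w{\left(12,u \right)}} - \frac{466}{-492} = - \frac{357}{11 \left(- \frac{7}{2}\right) + 11 \cdot 12} - \frac{466}{-492} = - \frac{357}{- \frac{77}{2} + 132} - - \frac{233}{246} = - \frac{357}{\frac{187}{2}} + \frac{233}{246} = \left(-357\right) \frac{2}{187} + \frac{233}{246} = - \frac{42}{11} + \frac{233}{246} = - \frac{7769}{2706}$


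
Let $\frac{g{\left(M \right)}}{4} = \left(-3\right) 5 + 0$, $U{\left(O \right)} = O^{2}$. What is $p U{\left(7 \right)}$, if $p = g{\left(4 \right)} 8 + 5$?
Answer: $-23275$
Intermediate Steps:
$g{\left(M \right)} = -60$ ($g{\left(M \right)} = 4 \left(\left(-3\right) 5 + 0\right) = 4 \left(-15 + 0\right) = 4 \left(-15\right) = -60$)
$p = -475$ ($p = \left(-60\right) 8 + 5 = -480 + 5 = -475$)
$p U{\left(7 \right)} = - 475 \cdot 7^{2} = \left(-475\right) 49 = -23275$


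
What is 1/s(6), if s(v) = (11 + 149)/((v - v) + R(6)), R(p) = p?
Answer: 3/80 ≈ 0.037500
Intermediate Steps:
s(v) = 80/3 (s(v) = (11 + 149)/((v - v) + 6) = 160/(0 + 6) = 160/6 = 160*(1/6) = 80/3)
1/s(6) = 1/(80/3) = 3/80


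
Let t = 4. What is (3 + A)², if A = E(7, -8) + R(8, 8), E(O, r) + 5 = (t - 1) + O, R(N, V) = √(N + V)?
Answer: 144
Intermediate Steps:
E(O, r) = -2 + O (E(O, r) = -5 + ((4 - 1) + O) = -5 + (3 + O) = -2 + O)
A = 9 (A = (-2 + 7) + √(8 + 8) = 5 + √16 = 5 + 4 = 9)
(3 + A)² = (3 + 9)² = 12² = 144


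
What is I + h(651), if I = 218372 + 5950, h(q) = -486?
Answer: 223836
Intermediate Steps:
I = 224322
I + h(651) = 224322 - 486 = 223836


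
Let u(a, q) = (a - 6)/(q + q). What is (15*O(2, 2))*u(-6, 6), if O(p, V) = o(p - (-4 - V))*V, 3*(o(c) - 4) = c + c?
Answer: -280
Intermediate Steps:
o(c) = 4 + 2*c/3 (o(c) = 4 + (c + c)/3 = 4 + (2*c)/3 = 4 + 2*c/3)
O(p, V) = V*(20/3 + 2*V/3 + 2*p/3) (O(p, V) = (4 + 2*(p - (-4 - V))/3)*V = (4 + 2*(p + (4 + V))/3)*V = (4 + 2*(4 + V + p)/3)*V = (4 + (8/3 + 2*V/3 + 2*p/3))*V = (20/3 + 2*V/3 + 2*p/3)*V = V*(20/3 + 2*V/3 + 2*p/3))
u(a, q) = (-6 + a)/(2*q) (u(a, q) = (-6 + a)/((2*q)) = (-6 + a)*(1/(2*q)) = (-6 + a)/(2*q))
(15*O(2, 2))*u(-6, 6) = (15*((⅔)*2*(10 + 2 + 2)))*((½)*(-6 - 6)/6) = (15*((⅔)*2*14))*((½)*(⅙)*(-12)) = (15*(56/3))*(-1) = 280*(-1) = -280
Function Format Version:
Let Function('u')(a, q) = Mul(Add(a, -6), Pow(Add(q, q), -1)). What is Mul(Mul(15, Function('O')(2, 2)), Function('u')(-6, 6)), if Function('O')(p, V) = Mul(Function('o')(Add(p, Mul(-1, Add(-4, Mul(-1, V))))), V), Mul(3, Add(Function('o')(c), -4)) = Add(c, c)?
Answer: -280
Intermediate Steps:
Function('o')(c) = Add(4, Mul(Rational(2, 3), c)) (Function('o')(c) = Add(4, Mul(Rational(1, 3), Add(c, c))) = Add(4, Mul(Rational(1, 3), Mul(2, c))) = Add(4, Mul(Rational(2, 3), c)))
Function('O')(p, V) = Mul(V, Add(Rational(20, 3), Mul(Rational(2, 3), V), Mul(Rational(2, 3), p))) (Function('O')(p, V) = Mul(Add(4, Mul(Rational(2, 3), Add(p, Mul(-1, Add(-4, Mul(-1, V)))))), V) = Mul(Add(4, Mul(Rational(2, 3), Add(p, Add(4, V)))), V) = Mul(Add(4, Mul(Rational(2, 3), Add(4, V, p))), V) = Mul(Add(4, Add(Rational(8, 3), Mul(Rational(2, 3), V), Mul(Rational(2, 3), p))), V) = Mul(Add(Rational(20, 3), Mul(Rational(2, 3), V), Mul(Rational(2, 3), p)), V) = Mul(V, Add(Rational(20, 3), Mul(Rational(2, 3), V), Mul(Rational(2, 3), p))))
Function('u')(a, q) = Mul(Rational(1, 2), Pow(q, -1), Add(-6, a)) (Function('u')(a, q) = Mul(Add(-6, a), Pow(Mul(2, q), -1)) = Mul(Add(-6, a), Mul(Rational(1, 2), Pow(q, -1))) = Mul(Rational(1, 2), Pow(q, -1), Add(-6, a)))
Mul(Mul(15, Function('O')(2, 2)), Function('u')(-6, 6)) = Mul(Mul(15, Mul(Rational(2, 3), 2, Add(10, 2, 2))), Mul(Rational(1, 2), Pow(6, -1), Add(-6, -6))) = Mul(Mul(15, Mul(Rational(2, 3), 2, 14)), Mul(Rational(1, 2), Rational(1, 6), -12)) = Mul(Mul(15, Rational(56, 3)), -1) = Mul(280, -1) = -280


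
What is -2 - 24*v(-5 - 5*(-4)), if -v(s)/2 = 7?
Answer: 334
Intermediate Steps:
v(s) = -14 (v(s) = -2*7 = -14)
-2 - 24*v(-5 - 5*(-4)) = -2 - 24*(-14) = -2 + 336 = 334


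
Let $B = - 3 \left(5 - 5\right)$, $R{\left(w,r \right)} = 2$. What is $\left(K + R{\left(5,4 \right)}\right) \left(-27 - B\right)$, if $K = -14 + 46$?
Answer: $-918$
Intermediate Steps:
$B = 0$ ($B = \left(-3\right) 0 = 0$)
$K = 32$
$\left(K + R{\left(5,4 \right)}\right) \left(-27 - B\right) = \left(32 + 2\right) \left(-27 - 0\right) = 34 \left(-27 + 0\right) = 34 \left(-27\right) = -918$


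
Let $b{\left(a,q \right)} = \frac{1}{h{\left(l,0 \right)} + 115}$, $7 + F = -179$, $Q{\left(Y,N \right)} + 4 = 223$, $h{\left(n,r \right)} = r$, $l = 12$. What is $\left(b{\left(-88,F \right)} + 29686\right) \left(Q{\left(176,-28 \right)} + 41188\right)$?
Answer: $\frac{141358984637}{115} \approx 1.2292 \cdot 10^{9}$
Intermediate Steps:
$Q{\left(Y,N \right)} = 219$ ($Q{\left(Y,N \right)} = -4 + 223 = 219$)
$F = -186$ ($F = -7 - 179 = -186$)
$b{\left(a,q \right)} = \frac{1}{115}$ ($b{\left(a,q \right)} = \frac{1}{0 + 115} = \frac{1}{115}$)
$\left(b{\left(-88,F \right)} + 29686\right) \left(Q{\left(176,-28 \right)} + 41188\right) = \left(\frac{1}{115} + 29686\right) \left(219 + 41188\right) = \frac{3413891}{115} \cdot 41407 = \frac{141358984637}{115}$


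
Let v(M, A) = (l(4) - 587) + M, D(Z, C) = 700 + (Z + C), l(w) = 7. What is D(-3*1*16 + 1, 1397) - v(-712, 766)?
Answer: 3342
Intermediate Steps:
D(Z, C) = 700 + C + Z (D(Z, C) = 700 + (C + Z) = 700 + C + Z)
v(M, A) = -580 + M (v(M, A) = (7 - 587) + M = -580 + M)
D(-3*1*16 + 1, 1397) - v(-712, 766) = (700 + 1397 + (-3*1*16 + 1)) - (-580 - 712) = (700 + 1397 + (-3*16 + 1)) - 1*(-1292) = (700 + 1397 + (-48 + 1)) + 1292 = (700 + 1397 - 47) + 1292 = 2050 + 1292 = 3342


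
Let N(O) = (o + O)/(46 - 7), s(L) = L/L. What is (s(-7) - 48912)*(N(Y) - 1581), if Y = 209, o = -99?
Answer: 3010423139/39 ≈ 7.7190e+7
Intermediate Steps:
s(L) = 1
N(O) = -33/13 + O/39 (N(O) = (-99 + O)/(46 - 7) = (-99 + O)/39 = (-99 + O)*(1/39) = -33/13 + O/39)
(s(-7) - 48912)*(N(Y) - 1581) = (1 - 48912)*((-33/13 + (1/39)*209) - 1581) = -48911*((-33/13 + 209/39) - 1581) = -48911*(110/39 - 1581) = -48911*(-61549/39) = 3010423139/39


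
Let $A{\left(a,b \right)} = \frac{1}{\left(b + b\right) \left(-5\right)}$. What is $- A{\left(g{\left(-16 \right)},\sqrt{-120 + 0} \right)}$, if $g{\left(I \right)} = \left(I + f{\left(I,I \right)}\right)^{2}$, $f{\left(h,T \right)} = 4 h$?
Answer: $- \frac{i \sqrt{30}}{600} \approx - 0.0091287 i$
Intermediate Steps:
$g{\left(I \right)} = 25 I^{2}$ ($g{\left(I \right)} = \left(I + 4 I\right)^{2} = \left(5 I\right)^{2} = 25 I^{2}$)
$A{\left(a,b \right)} = - \frac{1}{10 b}$ ($A{\left(a,b \right)} = \frac{1}{2 b \left(-5\right)} = \frac{1}{\left(-10\right) b} = - \frac{1}{10 b}$)
$- A{\left(g{\left(-16 \right)},\sqrt{-120 + 0} \right)} = - \frac{-1}{10 \sqrt{-120 + 0}} = - \frac{-1}{10 \sqrt{-120}} = - \frac{-1}{10 \cdot 2 i \sqrt{30}} = - \frac{\left(-1\right) \left(- \frac{i \sqrt{30}}{60}\right)}{10} = - \frac{i \sqrt{30}}{600}$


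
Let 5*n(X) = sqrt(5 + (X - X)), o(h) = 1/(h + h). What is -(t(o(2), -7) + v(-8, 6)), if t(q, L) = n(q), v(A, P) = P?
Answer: -6 - sqrt(5)/5 ≈ -6.4472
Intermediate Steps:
o(h) = 1/(2*h)
n(X) = sqrt(5)/5 (n(X) = sqrt(5 + (X - X))/5 = sqrt(5 + 0)/5 = sqrt(5)/5)
t(q, L) = sqrt(5)/5
-(t(o(2), -7) + v(-8, 6)) = -(sqrt(5)/5 + 6) = -(6 + sqrt(5)/5) = -6 - sqrt(5)/5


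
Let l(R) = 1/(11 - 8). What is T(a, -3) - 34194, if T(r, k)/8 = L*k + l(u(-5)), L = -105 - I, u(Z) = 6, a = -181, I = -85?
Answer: -101134/3 ≈ -33711.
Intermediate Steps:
l(R) = 1/3
L = -20 (L = -105 - 1*(-85) = -105 + 85 = -20)
T(r, k) = 8/3 - 160*k (T(r, k) = 8*(-20*k + 1/3) = 8*(1/3 - 20*k) = 8/3 - 160*k)
T(a, -3) - 34194 = (8/3 - 160*(-3)) - 34194 = (8/3 + 480) - 34194 = 1448/3 - 34194 = -101134/3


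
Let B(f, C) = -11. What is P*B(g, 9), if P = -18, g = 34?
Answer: 198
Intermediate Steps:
P*B(g, 9) = -18*(-11) = 198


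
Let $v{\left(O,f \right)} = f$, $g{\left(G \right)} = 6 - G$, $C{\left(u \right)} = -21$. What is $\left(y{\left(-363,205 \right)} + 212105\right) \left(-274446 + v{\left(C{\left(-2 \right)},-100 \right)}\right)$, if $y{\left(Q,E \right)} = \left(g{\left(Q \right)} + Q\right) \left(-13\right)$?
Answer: $-58211164742$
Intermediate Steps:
$y{\left(Q,E \right)} = -78$ ($y{\left(Q,E \right)} = \left(\left(6 - Q\right) + Q\right) \left(-13\right) = 6 \left(-13\right) = -78$)
$\left(y{\left(-363,205 \right)} + 212105\right) \left(-274446 + v{\left(C{\left(-2 \right)},-100 \right)}\right) = \left(-78 + 212105\right) \left(-274446 - 100\right) = 212027 \left(-274546\right) = -58211164742$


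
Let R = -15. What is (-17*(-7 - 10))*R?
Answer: -4335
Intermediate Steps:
(-17*(-7 - 10))*R = -17*(-7 - 10)*(-15) = -17*(-17)*(-15) = 289*(-15) = -4335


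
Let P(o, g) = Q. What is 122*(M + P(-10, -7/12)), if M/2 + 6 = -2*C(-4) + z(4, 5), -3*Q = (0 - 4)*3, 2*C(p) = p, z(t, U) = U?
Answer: 1220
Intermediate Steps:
C(p) = p/2
Q = 4 (Q = -(0 - 4)*3/3 = -(-4)*3/3 = -⅓*(-12) = 4)
P(o, g) = 4
M = 6 (M = -12 + 2*(-(-4) + 5) = -12 + 2*(-2*(-2) + 5) = -12 + 2*(4 + 5) = -12 + 2*9 = -12 + 18 = 6)
122*(M + P(-10, -7/12)) = 122*(6 + 4) = 122*10 = 1220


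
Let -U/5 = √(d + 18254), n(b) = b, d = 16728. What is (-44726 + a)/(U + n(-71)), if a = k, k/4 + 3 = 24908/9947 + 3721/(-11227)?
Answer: -354655241452226/97102390620221 + 24975721229030*√34982/97102390620221 ≈ 44.455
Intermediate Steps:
k = -369582312/111674969 (k = -12 + 4*(24908/9947 + 3721/(-11227)) = -12 + 4*(24908*(1/9947) + 3721*(-1/11227)) = -12 + 4*(24908/9947 - 3721/11227) = -12 + 4*(242629329/111674969) = -12 + 970517316/111674969 = -369582312/111674969 ≈ -3.3094)
a = -369582312/111674969 ≈ -3.3094
U = -5*√34982 (U = -5*√(16728 + 18254) = -5*√34982 ≈ -935.17)
(-44726 + a)/(U + n(-71)) = (-44726 - 369582312/111674969)/(-5*√34982 - 71) = -4995144245806/(111674969*(-71 - 5*√34982))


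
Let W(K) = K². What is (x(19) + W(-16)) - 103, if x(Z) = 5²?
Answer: 178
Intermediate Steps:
x(Z) = 25
(x(19) + W(-16)) - 103 = (25 + (-16)²) - 103 = (25 + 256) - 103 = 281 - 103 = 178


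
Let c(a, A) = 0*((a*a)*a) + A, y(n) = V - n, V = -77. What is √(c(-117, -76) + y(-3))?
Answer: 5*I*√6 ≈ 12.247*I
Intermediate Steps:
y(n) = -77 - n
c(a, A) = A (c(a, A) = 0*(a²*a) + A = 0*a³ + A = 0 + A = A)
√(c(-117, -76) + y(-3)) = √(-76 + (-77 - 1*(-3))) = √(-76 + (-77 + 3)) = √(-76 - 74) = √(-150) = 5*I*√6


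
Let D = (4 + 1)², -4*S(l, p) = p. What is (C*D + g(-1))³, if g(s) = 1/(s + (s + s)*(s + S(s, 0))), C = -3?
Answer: -405224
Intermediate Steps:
S(l, p) = -p/4
g(s) = 1/(s + 2*s²) (g(s) = 1/(s + (s + s)*(s - ¼*0)) = 1/(s + (2*s)*(s + 0)) = 1/(s + (2*s)*s) = 1/(s + 2*s²))
D = 25 (D = 5² = 25)
(C*D + g(-1))³ = (-3*25 + 1/((-1)*(1 + 2*(-1))))³ = (-75 - 1/(1 - 2))³ = (-75 - 1/(-1))³ = (-75 - 1*(-1))³ = (-75 + 1)³ = (-74)³ = -405224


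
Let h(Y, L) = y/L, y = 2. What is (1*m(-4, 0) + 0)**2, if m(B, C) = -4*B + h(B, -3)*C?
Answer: 256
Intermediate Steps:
h(Y, L) = 2/L
m(B, C) = -4*B - 2*C/3 (m(B, C) = -4*B + (2/(-3))*C = -4*B + (2*(-1/3))*C = -4*B - 2*C/3)
(1*m(-4, 0) + 0)**2 = (1*(-4*(-4) - 2/3*0) + 0)**2 = (1*(16 + 0) + 0)**2 = (1*16 + 0)**2 = (16 + 0)**2 = 16**2 = 256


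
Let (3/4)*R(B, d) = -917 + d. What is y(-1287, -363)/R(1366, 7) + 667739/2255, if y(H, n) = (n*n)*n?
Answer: 65203008883/1641640 ≈ 39718.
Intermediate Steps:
R(B, d) = -3668/3 + 4*d/3 (R(B, d) = 4*(-917 + d)/3 = -3668/3 + 4*d/3)
y(H, n) = n³ (y(H, n) = n²*n = n³)
y(-1287, -363)/R(1366, 7) + 667739/2255 = (-363)³/(-3668/3 + (4/3)*7) + 667739/2255 = -47832147/(-3668/3 + 28/3) + 667739*(1/2255) = -47832147/(-3640/3) + 667739/2255 = -47832147*(-3/3640) + 667739/2255 = 143496441/3640 + 667739/2255 = 65203008883/1641640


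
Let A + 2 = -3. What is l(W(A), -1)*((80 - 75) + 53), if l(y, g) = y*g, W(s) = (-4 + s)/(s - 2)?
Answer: -522/7 ≈ -74.571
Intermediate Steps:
A = -5 (A = -2 - 3 = -5)
W(s) = (-4 + s)/(-2 + s)
l(y, g) = g*y
l(W(A), -1)*((80 - 75) + 53) = (-(-4 - 5)/(-2 - 5))*((80 - 75) + 53) = (-(-9)/(-7))*(5 + 53) = -(-1)*(-9)/7*58 = -1*9/7*58 = -9/7*58 = -522/7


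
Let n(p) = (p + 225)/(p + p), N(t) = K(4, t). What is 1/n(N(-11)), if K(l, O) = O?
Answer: -11/107 ≈ -0.10280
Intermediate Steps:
N(t) = t
n(p) = (225 + p)/(2*p) (n(p) = (225 + p)/((2*p)) = (225 + p)*(1/(2*p)) = (225 + p)/(2*p))
1/n(N(-11)) = 1/((½)*(225 - 11)/(-11)) = 1/((½)*(-1/11)*214) = 1/(-107/11) = -11/107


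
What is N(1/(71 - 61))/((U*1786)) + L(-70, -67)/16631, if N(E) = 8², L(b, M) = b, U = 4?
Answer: 70538/14851483 ≈ 0.0047496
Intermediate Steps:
N(E) = 64
N(1/(71 - 61))/((U*1786)) + L(-70, -67)/16631 = 64/((4*1786)) - 70/16631 = 64/7144 - 70*1/16631 = 64*(1/7144) - 70/16631 = 8/893 - 70/16631 = 70538/14851483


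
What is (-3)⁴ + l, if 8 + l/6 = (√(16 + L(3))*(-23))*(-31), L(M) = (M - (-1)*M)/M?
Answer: 33 + 12834*√2 ≈ 18183.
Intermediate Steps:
L(M) = 2 (L(M) = (M + M)/M = (2*M)/M = 2)
l = -48 + 12834*√2 (l = -48 + 6*((√(16 + 2)*(-23))*(-31)) = -48 + 6*((√18*(-23))*(-31)) = -48 + 6*(((3*√2)*(-23))*(-31)) = -48 + 6*(-69*√2*(-31)) = -48 + 6*(2139*√2) = -48 + 12834*√2 ≈ 18102.)
(-3)⁴ + l = (-3)⁴ + (-48 + 12834*√2) = 81 + (-48 + 12834*√2) = 33 + 12834*√2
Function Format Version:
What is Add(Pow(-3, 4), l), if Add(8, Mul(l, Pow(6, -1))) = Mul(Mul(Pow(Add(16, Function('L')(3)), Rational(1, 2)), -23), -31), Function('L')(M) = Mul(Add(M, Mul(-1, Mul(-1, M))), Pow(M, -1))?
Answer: Add(33, Mul(12834, Pow(2, Rational(1, 2)))) ≈ 18183.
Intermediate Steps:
Function('L')(M) = 2 (Function('L')(M) = Mul(Add(M, M), Pow(M, -1)) = Mul(Mul(2, M), Pow(M, -1)) = 2)
l = Add(-48, Mul(12834, Pow(2, Rational(1, 2)))) (l = Add(-48, Mul(6, Mul(Mul(Pow(Add(16, 2), Rational(1, 2)), -23), -31))) = Add(-48, Mul(6, Mul(Mul(Pow(18, Rational(1, 2)), -23), -31))) = Add(-48, Mul(6, Mul(Mul(Mul(3, Pow(2, Rational(1, 2))), -23), -31))) = Add(-48, Mul(6, Mul(Mul(-69, Pow(2, Rational(1, 2))), -31))) = Add(-48, Mul(6, Mul(2139, Pow(2, Rational(1, 2))))) = Add(-48, Mul(12834, Pow(2, Rational(1, 2)))) ≈ 18102.)
Add(Pow(-3, 4), l) = Add(Pow(-3, 4), Add(-48, Mul(12834, Pow(2, Rational(1, 2))))) = Add(81, Add(-48, Mul(12834, Pow(2, Rational(1, 2))))) = Add(33, Mul(12834, Pow(2, Rational(1, 2))))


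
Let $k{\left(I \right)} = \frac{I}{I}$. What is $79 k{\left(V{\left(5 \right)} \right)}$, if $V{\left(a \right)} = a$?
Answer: $79$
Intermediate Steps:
$k{\left(I \right)} = 1$
$79 k{\left(V{\left(5 \right)} \right)} = 79 \cdot 1 = 79$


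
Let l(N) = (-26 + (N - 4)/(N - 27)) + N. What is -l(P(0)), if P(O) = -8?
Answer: 1178/35 ≈ 33.657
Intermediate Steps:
l(N) = -26 + N + (-4 + N)/(-27 + N) (l(N) = (-26 + (-4 + N)/(-27 + N)) + N = -26 + N + (-4 + N)/(-27 + N))
-l(P(0)) = -(698 + (-8)² - 52*(-8))/(-27 - 8) = -(698 + 64 + 416)/(-35) = -(-1)*1178/35 = -1*(-1178/35) = 1178/35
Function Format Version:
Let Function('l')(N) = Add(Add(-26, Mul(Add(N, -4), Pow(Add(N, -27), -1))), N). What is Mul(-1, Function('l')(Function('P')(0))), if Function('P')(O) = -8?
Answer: Rational(1178, 35) ≈ 33.657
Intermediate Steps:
Function('l')(N) = Add(-26, N, Mul(Pow(Add(-27, N), -1), Add(-4, N))) (Function('l')(N) = Add(Add(-26, Mul(Add(-4, N), Pow(Add(-27, N), -1))), N) = Add(Add(-26, Mul(Pow(Add(-27, N), -1), Add(-4, N))), N) = Add(-26, N, Mul(Pow(Add(-27, N), -1), Add(-4, N))))
Mul(-1, Function('l')(Function('P')(0))) = Mul(-1, Mul(Pow(Add(-27, -8), -1), Add(698, Pow(-8, 2), Mul(-52, -8)))) = Mul(-1, Mul(Pow(-35, -1), Add(698, 64, 416))) = Mul(-1, Mul(Rational(-1, 35), 1178)) = Mul(-1, Rational(-1178, 35)) = Rational(1178, 35)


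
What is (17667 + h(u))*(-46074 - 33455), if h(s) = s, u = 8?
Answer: -1405675075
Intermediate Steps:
(17667 + h(u))*(-46074 - 33455) = (17667 + 8)*(-46074 - 33455) = 17675*(-79529) = -1405675075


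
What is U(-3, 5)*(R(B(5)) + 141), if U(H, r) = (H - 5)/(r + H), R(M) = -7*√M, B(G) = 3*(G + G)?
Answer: -564 + 28*√30 ≈ -410.64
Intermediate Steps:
B(G) = 6*G (B(G) = 3*(2*G) = 6*G)
U(H, r) = (-5 + H)/(H + r)
U(-3, 5)*(R(B(5)) + 141) = ((-5 - 3)/(-3 + 5))*(-7*√30 + 141) = (-8/2)*(-7*√30 + 141) = ((½)*(-8))*(141 - 7*√30) = -4*(141 - 7*√30) = -564 + 28*√30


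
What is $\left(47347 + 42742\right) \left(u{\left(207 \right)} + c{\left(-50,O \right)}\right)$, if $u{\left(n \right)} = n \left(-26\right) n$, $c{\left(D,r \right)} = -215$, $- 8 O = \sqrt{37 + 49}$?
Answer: $-100385181721$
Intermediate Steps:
$O = - \frac{\sqrt{86}}{8}$ ($O = - \frac{\sqrt{37 + 49}}{8} = - \frac{\sqrt{86}}{8} \approx -1.1592$)
$u{\left(n \right)} = - 26 n^{2}$ ($u{\left(n \right)} = - 26 n n = - 26 n^{2}$)
$\left(47347 + 42742\right) \left(u{\left(207 \right)} + c{\left(-50,O \right)}\right) = \left(47347 + 42742\right) \left(- 26 \cdot 207^{2} - 215\right) = 90089 \left(\left(-26\right) 42849 - 215\right) = 90089 \left(-1114074 - 215\right) = 90089 \left(-1114289\right) = -100385181721$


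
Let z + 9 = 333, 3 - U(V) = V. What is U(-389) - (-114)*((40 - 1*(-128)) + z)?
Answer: 56480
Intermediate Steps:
U(V) = 3 - V
z = 324 (z = -9 + 333 = 324)
U(-389) - (-114)*((40 - 1*(-128)) + z) = (3 - 1*(-389)) - (-114)*((40 - 1*(-128)) + 324) = (3 + 389) - (-114)*((40 + 128) + 324) = 392 - (-114)*(168 + 324) = 392 - (-114)*492 = 392 - 1*(-56088) = 392 + 56088 = 56480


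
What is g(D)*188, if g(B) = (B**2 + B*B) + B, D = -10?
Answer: 35720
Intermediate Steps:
g(B) = B + 2*B**2 (g(B) = (B**2 + B**2) + B = 2*B**2 + B = B + 2*B**2)
g(D)*188 = -10*(1 + 2*(-10))*188 = -10*(1 - 20)*188 = -10*(-19)*188 = 190*188 = 35720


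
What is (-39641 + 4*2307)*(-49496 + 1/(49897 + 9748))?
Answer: 89784921593547/59645 ≈ 1.5053e+9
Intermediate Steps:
(-39641 + 4*2307)*(-49496 + 1/(49897 + 9748)) = (-39641 + 9228)*(-49496 + 1/59645) = -30413*(-49496 + 1/59645) = -30413*(-2952188919/59645) = 89784921593547/59645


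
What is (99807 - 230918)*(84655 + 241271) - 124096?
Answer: -42732607882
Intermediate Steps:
(99807 - 230918)*(84655 + 241271) - 124096 = -131111*325926 - 124096 = -42732483786 - 124096 = -42732607882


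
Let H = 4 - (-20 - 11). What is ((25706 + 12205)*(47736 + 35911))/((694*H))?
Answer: 3171141417/24290 ≈ 1.3055e+5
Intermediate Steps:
H = 35 (H = 4 - 1*(-31) = 4 + 31 = 35)
((25706 + 12205)*(47736 + 35911))/((694*H)) = ((25706 + 12205)*(47736 + 35911))/((694*35)) = (37911*83647)/24290 = 3171141417*(1/24290) = 3171141417/24290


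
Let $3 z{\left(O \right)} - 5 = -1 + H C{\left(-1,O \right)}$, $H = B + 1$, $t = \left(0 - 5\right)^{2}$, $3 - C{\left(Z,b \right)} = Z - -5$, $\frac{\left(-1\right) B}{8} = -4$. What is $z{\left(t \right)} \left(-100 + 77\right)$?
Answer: $\frac{667}{3} \approx 222.33$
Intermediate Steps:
$B = 32$ ($B = \left(-8\right) \left(-4\right) = 32$)
$C{\left(Z,b \right)} = -2 - Z$ ($C{\left(Z,b \right)} = 3 - \left(Z - -5\right) = 3 - \left(Z + 5\right) = 3 - \left(5 + Z\right) = -2 - Z$)
$t = 25$ ($t = \left(-5\right)^{2} = 25$)
$H = 33$ ($H = 32 + 1 = 33$)
$z{\left(O \right)} = - \frac{29}{3}$ ($z{\left(O \right)} = \frac{5}{3} + \frac{-1 + 33 \left(-2 - -1\right)}{3} = \frac{5}{3} + \frac{-1 + 33 \left(-2 + 1\right)}{3} = \frac{5}{3} + \frac{-1 + 33 \left(-1\right)}{3} = \frac{5}{3} + \frac{-1 - 33}{3} = \frac{5}{3} + \frac{1}{3} \left(-34\right) = \frac{5}{3} - \frac{34}{3} = - \frac{29}{3}$)
$z{\left(t \right)} \left(-100 + 77\right) = - \frac{29 \left(-100 + 77\right)}{3} = \left(- \frac{29}{3}\right) \left(-23\right) = \frac{667}{3}$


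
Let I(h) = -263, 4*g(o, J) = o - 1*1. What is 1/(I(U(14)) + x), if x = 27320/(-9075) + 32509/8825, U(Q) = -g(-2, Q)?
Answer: -3203475/840357118 ≈ -0.0038120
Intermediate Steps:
g(o, J) = -¼ + o/4 (g(o, J) = (o - 1*1)/4 = (o - 1)/4 = (-1 + o)/4 = -¼ + o/4)
U(Q) = ¾ (U(Q) = -(-¼ + (¼)*(-2)) = -(-¼ - ½) = -1*(-¾) = ¾)
x = 2156807/3203475 (x = 27320*(-1/9075) + 32509*(1/8825) = -5464/1815 + 32509/8825 = 2156807/3203475 ≈ 0.67327)
1/(I(U(14)) + x) = 1/(-263 + 2156807/3203475) = 1/(-840357118/3203475) = -3203475/840357118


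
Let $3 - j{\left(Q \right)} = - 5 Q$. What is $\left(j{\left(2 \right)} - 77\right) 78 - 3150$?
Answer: $-8142$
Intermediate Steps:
$j{\left(Q \right)} = 3 + 5 Q$ ($j{\left(Q \right)} = 3 - - 5 Q = 3 + 5 Q$)
$\left(j{\left(2 \right)} - 77\right) 78 - 3150 = \left(\left(3 + 5 \cdot 2\right) - 77\right) 78 - 3150 = \left(\left(3 + 10\right) - 77\right) 78 - 3150 = \left(13 - 77\right) 78 - 3150 = \left(-64\right) 78 - 3150 = -4992 - 3150 = -8142$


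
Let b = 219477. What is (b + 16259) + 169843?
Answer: 405579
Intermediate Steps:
(b + 16259) + 169843 = (219477 + 16259) + 169843 = 235736 + 169843 = 405579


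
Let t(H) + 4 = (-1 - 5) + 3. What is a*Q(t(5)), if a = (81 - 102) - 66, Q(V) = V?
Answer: 609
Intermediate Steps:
t(H) = -7 (t(H) = -4 + ((-1 - 5) + 3) = -4 + (-6 + 3) = -4 - 3 = -7)
a = -87 (a = -21 - 66 = -87)
a*Q(t(5)) = -87*(-7) = 609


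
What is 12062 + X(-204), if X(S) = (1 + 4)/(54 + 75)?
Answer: 1556003/129 ≈ 12062.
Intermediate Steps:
X(S) = 5/129
12062 + X(-204) = 12062 + 5/129 = 1556003/129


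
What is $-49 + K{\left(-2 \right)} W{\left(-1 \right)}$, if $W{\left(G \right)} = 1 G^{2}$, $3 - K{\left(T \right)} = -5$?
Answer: $-41$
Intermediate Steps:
$K{\left(T \right)} = 8$ ($K{\left(T \right)} = 3 - -5 = 3 + 5 = 8$)
$W{\left(G \right)} = G^{2}$
$-49 + K{\left(-2 \right)} W{\left(-1 \right)} = -49 + 8 \left(-1\right)^{2} = -49 + 8 \cdot 1 = -49 + 8 = -41$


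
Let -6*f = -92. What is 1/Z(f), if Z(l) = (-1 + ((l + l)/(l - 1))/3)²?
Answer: 16641/1369 ≈ 12.156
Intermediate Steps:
f = 46/3 (f = -⅙*(-92) = 46/3 ≈ 15.333)
Z(l) = (-1 + 2*l/(3*(-1 + l)))² (Z(l) = (-1 + ((2*l)/(-1 + l))*(⅓))² = (-1 + (2*l/(-1 + l))*(⅓))² = (-1 + 2*l/(3*(-1 + l)))²)
1/Z(f) = 1/((-3 + 46/3)²/(9*(-1 + 46/3)²)) = 1/((37/3)²/(9*(43/3)²)) = 1/((⅑)*(9/1849)*(1369/9)) = 1/(1369/16641) = 16641/1369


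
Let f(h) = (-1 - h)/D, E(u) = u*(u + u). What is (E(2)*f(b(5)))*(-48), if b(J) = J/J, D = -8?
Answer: -96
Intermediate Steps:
E(u) = 2*u² (E(u) = u*(2*u) = 2*u²)
b(J) = 1
f(h) = ⅛ + h/8 (f(h) = (-1 - h)/(-8) = (-1 - h)*(-⅛) = ⅛ + h/8)
(E(2)*f(b(5)))*(-48) = ((2*2²)*(⅛ + (⅛)*1))*(-48) = ((2*4)*(⅛ + ⅛))*(-48) = (8*(¼))*(-48) = 2*(-48) = -96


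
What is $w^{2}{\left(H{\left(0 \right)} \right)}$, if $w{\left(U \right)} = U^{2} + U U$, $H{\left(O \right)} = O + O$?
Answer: $0$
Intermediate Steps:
$H{\left(O \right)} = 2 O$
$w{\left(U \right)} = 2 U^{2}$ ($w{\left(U \right)} = U^{2} + U^{2} = 2 U^{2}$)
$w^{2}{\left(H{\left(0 \right)} \right)} = \left(2 \left(2 \cdot 0\right)^{2}\right)^{2} = \left(2 \cdot 0^{2}\right)^{2} = \left(2 \cdot 0\right)^{2} = 0^{2} = 0$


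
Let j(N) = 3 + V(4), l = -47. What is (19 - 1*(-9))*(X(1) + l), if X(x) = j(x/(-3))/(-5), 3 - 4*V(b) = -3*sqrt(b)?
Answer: -6727/5 ≈ -1345.4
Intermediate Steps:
V(b) = 3/4 + 3*sqrt(b)/4 (V(b) = 3/4 - (-3)*sqrt(b)/4 = 3/4 + 3*sqrt(b)/4)
j(N) = 21/4 (j(N) = 3 + (3/4 + 3*sqrt(4)/4) = 3 + (3/4 + (3/4)*2) = 3 + (3/4 + 3/2) = 3 + 9/4 = 21/4)
X(x) = -21/20 (X(x) = (21/4)/(-5) = (21/4)*(-1/5) = -21/20)
(19 - 1*(-9))*(X(1) + l) = (19 - 1*(-9))*(-21/20 - 47) = (19 + 9)*(-961/20) = 28*(-961/20) = -6727/5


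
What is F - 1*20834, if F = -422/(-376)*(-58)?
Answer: -1964515/94 ≈ -20899.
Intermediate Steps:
F = -6119/94 (F = -422*(-1/376)*(-58) = (211/188)*(-58) = -6119/94 ≈ -65.096)
F - 1*20834 = -6119/94 - 1*20834 = -6119/94 - 20834 = -1964515/94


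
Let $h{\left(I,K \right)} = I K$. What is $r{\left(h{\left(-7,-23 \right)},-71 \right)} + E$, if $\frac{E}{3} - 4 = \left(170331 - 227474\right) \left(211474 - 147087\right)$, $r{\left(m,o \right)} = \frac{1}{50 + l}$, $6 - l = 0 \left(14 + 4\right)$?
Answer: $- \frac{618116744615}{56} \approx -1.1038 \cdot 10^{10}$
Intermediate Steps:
$l = 6$ ($l = 6 - 0 \left(14 + 4\right) = 6 - 0 \cdot 18 = 6 - 0 = 6 + 0 = 6$)
$r{\left(m,o \right)} = \frac{1}{56}$ ($r{\left(m,o \right)} = \frac{1}{50 + 6} = \frac{1}{56}$)
$E = -11037799011$ ($E = 12 + 3 \left(170331 - 227474\right) \left(211474 - 147087\right) = 12 + 3 \left(\left(-57143\right) 64387\right) = 12 + 3 \left(-3679266341\right) = 12 - 11037799023 = -11037799011$)
$r{\left(h{\left(-7,-23 \right)},-71 \right)} + E = \frac{1}{56} - 11037799011 = - \frac{618116744615}{56}$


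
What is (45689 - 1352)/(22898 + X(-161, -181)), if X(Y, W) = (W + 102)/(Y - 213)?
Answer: 16582038/8563931 ≈ 1.9363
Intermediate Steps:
X(Y, W) = (102 + W)/(-213 + Y)
(45689 - 1352)/(22898 + X(-161, -181)) = (45689 - 1352)/(22898 + (102 - 181)/(-213 - 161)) = 44337/(22898 - 79/(-374)) = 44337/(22898 - 1/374*(-79)) = 44337/(22898 + 79/374) = 44337/(8563931/374) = 44337*(374/8563931) = 16582038/8563931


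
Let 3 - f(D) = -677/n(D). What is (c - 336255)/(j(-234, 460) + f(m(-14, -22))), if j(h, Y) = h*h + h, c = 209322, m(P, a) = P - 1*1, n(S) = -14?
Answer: -1777062/762673 ≈ -2.3300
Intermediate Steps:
m(P, a) = -1 + P (m(P, a) = P - 1 = -1 + P)
j(h, Y) = h + h² (j(h, Y) = h² + h = h + h²)
f(D) = -635/14 (f(D) = 3 - (-677)/(-14) = 3 - (-677)*(-1)/14 = 3 - 1*677/14 = 3 - 677/14 = -635/14)
(c - 336255)/(j(-234, 460) + f(m(-14, -22))) = (209322 - 336255)/(-234*(1 - 234) - 635/14) = -126933/(-234*(-233) - 635/14) = -126933/(54522 - 635/14) = -126933/762673/14 = -126933*14/762673 = -1777062/762673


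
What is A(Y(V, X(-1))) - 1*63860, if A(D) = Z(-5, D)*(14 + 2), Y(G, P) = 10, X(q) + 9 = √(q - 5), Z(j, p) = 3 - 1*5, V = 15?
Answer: -63892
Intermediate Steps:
Z(j, p) = -2 (Z(j, p) = 3 - 5 = -2)
X(q) = -9 + √(-5 + q) (X(q) = -9 + √(q - 5) = -9 + √(-5 + q))
A(D) = -32 (A(D) = -2*(14 + 2) = -2*16 = -32)
A(Y(V, X(-1))) - 1*63860 = -32 - 1*63860 = -32 - 63860 = -63892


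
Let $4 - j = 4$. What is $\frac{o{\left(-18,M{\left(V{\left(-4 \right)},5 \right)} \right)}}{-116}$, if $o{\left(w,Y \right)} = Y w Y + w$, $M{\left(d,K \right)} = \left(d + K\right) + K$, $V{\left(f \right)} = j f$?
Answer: $\frac{909}{58} \approx 15.672$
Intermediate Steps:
$j = 0$ ($j = 4 - 4 = 0$)
$V{\left(f \right)} = 0$ ($V{\left(f \right)} = 0 f = 0$)
$M{\left(d,K \right)} = d + 2 K$ ($M{\left(d,K \right)} = \left(K + d\right) + K = d + 2 K$)
$o{\left(w,Y \right)} = w + w Y^{2}$ ($o{\left(w,Y \right)} = w Y^{2} + w = w + w Y^{2}$)
$\frac{o{\left(-18,M{\left(V{\left(-4 \right)},5 \right)} \right)}}{-116} = \frac{\left(-18\right) \left(1 + \left(0 + 2 \cdot 5\right)^{2}\right)}{-116} = - 18 \left(1 + \left(0 + 10\right)^{2}\right) \left(- \frac{1}{116}\right) = - 18 \left(1 + 10^{2}\right) \left(- \frac{1}{116}\right) = - 18 \left(1 + 100\right) \left(- \frac{1}{116}\right) = \left(-18\right) 101 \left(- \frac{1}{116}\right) = \left(-1818\right) \left(- \frac{1}{116}\right) = \frac{909}{58}$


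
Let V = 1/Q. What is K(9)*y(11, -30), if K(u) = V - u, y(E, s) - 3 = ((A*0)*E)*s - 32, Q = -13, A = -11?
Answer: 3422/13 ≈ 263.23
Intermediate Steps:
y(E, s) = -29 (y(E, s) = 3 + (((-11*0)*E)*s - 32) = 3 + ((0*E)*s - 32) = 3 + (0*s - 32) = 3 + (0 - 32) = 3 - 32 = -29)
V = -1/13 (V = 1/(-13) = -1/13 ≈ -0.076923)
K(u) = -1/13 - u
K(9)*y(11, -30) = (-1/13 - 1*9)*(-29) = (-1/13 - 9)*(-29) = -118/13*(-29) = 3422/13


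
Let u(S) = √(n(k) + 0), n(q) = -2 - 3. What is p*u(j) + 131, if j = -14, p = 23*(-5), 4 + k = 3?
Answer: 131 - 115*I*√5 ≈ 131.0 - 257.15*I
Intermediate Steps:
k = -1 (k = -4 + 3 = -1)
p = -115
n(q) = -5
u(S) = I*√5 (u(S) = √(-5 + 0) = √(-5) = I*√5)
p*u(j) + 131 = -115*I*√5 + 131 = 131 - 115*I*√5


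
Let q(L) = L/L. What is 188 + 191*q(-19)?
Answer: 379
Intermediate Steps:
q(L) = 1
188 + 191*q(-19) = 188 + 191*1 = 188 + 191 = 379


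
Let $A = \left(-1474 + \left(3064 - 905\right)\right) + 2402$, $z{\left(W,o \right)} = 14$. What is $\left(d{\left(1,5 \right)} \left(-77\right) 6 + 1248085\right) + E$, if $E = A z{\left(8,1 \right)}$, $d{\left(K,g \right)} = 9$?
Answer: $1287145$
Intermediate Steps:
$A = 3087$ ($A = \left(-1474 + 2159\right) + 2402 = 685 + 2402 = 3087$)
$E = 43218$ ($E = 3087 \cdot 14 = 43218$)
$\left(d{\left(1,5 \right)} \left(-77\right) 6 + 1248085\right) + E = \left(9 \left(-77\right) 6 + 1248085\right) + 43218 = \left(\left(-693\right) 6 + 1248085\right) + 43218 = \left(-4158 + 1248085\right) + 43218 = 1243927 + 43218 = 1287145$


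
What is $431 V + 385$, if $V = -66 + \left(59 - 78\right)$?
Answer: $-36250$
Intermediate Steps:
$V = -85$ ($V = -66 - 19 = -85$)
$431 V + 385 = 431 \left(-85\right) + 385 = -36635 + 385 = -36250$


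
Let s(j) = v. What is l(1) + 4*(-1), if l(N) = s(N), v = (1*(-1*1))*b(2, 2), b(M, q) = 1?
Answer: -5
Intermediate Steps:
v = -1 (v = (1*(-1*1))*1 = (1*(-1))*1 = -1*1 = -1)
s(j) = -1
l(N) = -1
l(1) + 4*(-1) = -1 + 4*(-1) = -1 - 4 = -5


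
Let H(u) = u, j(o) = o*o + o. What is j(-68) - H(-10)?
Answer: 4566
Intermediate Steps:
j(o) = o + o² (j(o) = o² + o = o + o²)
j(-68) - H(-10) = -68*(1 - 68) - 1*(-10) = -68*(-67) + 10 = 4556 + 10 = 4566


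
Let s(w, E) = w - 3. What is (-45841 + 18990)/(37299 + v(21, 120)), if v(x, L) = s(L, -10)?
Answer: -26851/37416 ≈ -0.71763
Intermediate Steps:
s(w, E) = -3 + w
v(x, L) = -3 + L
(-45841 + 18990)/(37299 + v(21, 120)) = (-45841 + 18990)/(37299 + (-3 + 120)) = -26851/(37299 + 117) = -26851/37416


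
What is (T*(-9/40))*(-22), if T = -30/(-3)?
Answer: 99/2 ≈ 49.500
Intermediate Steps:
T = 10 (T = -30*(-1)/3 = -1*(-10) = 10)
(T*(-9/40))*(-22) = (10*(-9/40))*(-22) = -9/4*(-22) = 99/2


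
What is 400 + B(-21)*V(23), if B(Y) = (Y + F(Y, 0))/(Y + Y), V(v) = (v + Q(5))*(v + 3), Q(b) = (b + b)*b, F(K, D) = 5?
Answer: 23584/21 ≈ 1123.0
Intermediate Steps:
Q(b) = 2*b² (Q(b) = (2*b)*b = 2*b²)
V(v) = (3 + v)*(50 + v) (V(v) = (v + 2*5²)*(v + 3) = (v + 2*25)*(3 + v) = (v + 50)*(3 + v) = (50 + v)*(3 + v) = (3 + v)*(50 + v))
B(Y) = (5 + Y)/(2*Y) (B(Y) = (Y + 5)/(Y + Y) = (5 + Y)/((2*Y)) = (5 + Y)*(1/(2*Y)) = (5 + Y)/(2*Y))
400 + B(-21)*V(23) = 400 + ((½)*(5 - 21)/(-21))*(150 + 23² + 53*23) = 400 + ((½)*(-1/21)*(-16))*(150 + 529 + 1219) = 400 + (8/21)*1898 = 400 + 15184/21 = 23584/21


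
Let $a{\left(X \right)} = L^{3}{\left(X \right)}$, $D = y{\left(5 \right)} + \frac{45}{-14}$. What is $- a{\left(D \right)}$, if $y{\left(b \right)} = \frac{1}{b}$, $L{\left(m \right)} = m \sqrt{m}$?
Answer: $- \frac{1982119441 i \sqrt{14770}}{1680700000} \approx - 143.33 i$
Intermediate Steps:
$L{\left(m \right)} = m^{\frac{3}{2}}$
$D = - \frac{211}{70}$ ($D = \frac{1}{5} + \frac{45}{-14} = \frac{1}{5} + 45 \left(- \frac{1}{14}\right) = \frac{1}{5} - \frac{45}{14} = - \frac{211}{70} \approx -3.0143$)
$a{\left(X \right)} = X^{\frac{9}{2}}$ ($a{\left(X \right)} = \left(X^{\frac{3}{2}}\right)^{3} = X^{\frac{9}{2}}$)
$- a{\left(D \right)} = - \left(- \frac{211}{70}\right)^{\frac{9}{2}} = - \frac{1982119441 i \sqrt{14770}}{1680700000}$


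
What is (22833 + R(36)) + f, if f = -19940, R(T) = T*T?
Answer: 4189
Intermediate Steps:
R(T) = T²
(22833 + R(36)) + f = (22833 + 36²) - 19940 = (22833 + 1296) - 19940 = 24129 - 19940 = 4189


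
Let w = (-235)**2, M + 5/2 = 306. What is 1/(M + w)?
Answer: 2/111057 ≈ 1.8009e-5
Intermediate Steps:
M = 607/2 (M = -5/2 + 306 = 607/2 ≈ 303.50)
w = 55225
1/(M + w) = 1/(607/2 + 55225) = 1/(111057/2) = 2/111057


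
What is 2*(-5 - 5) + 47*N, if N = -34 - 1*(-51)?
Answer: 779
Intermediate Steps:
N = 17 (N = -34 + 51 = 17)
2*(-5 - 5) + 47*N = 2*(-5 - 5) + 47*17 = 2*(-10) + 799 = -20 + 799 = 779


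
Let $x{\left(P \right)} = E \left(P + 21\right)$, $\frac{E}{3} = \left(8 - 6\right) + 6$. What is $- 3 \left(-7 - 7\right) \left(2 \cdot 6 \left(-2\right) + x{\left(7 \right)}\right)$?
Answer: $27216$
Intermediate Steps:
$E = 24$ ($E = 3 \left(\left(8 - 6\right) + 6\right) = 3 \left(2 + 6\right) = 3 \cdot 8 = 24$)
$x{\left(P \right)} = 504 + 24 P$ ($x{\left(P \right)} = 24 \left(P + 21\right) = 24 \left(21 + P\right) = 504 + 24 P$)
$- 3 \left(-7 - 7\right) \left(2 \cdot 6 \left(-2\right) + x{\left(7 \right)}\right) = - 3 \left(-7 - 7\right) \left(2 \cdot 6 \left(-2\right) + \left(504 + 24 \cdot 7\right)\right) = \left(-3\right) \left(-14\right) \left(12 \left(-2\right) + \left(504 + 168\right)\right) = 42 \left(-24 + 672\right) = 42 \cdot 648 = 27216$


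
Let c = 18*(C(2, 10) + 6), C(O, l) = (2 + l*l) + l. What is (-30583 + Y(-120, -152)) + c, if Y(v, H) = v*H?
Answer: -10219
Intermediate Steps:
C(O, l) = 2 + l + l**2 (C(O, l) = (2 + l**2) + l = 2 + l + l**2)
c = 2124 (c = 18*((2 + 10 + 10**2) + 6) = 18*((2 + 10 + 100) + 6) = 18*(112 + 6) = 18*118 = 2124)
Y(v, H) = H*v
(-30583 + Y(-120, -152)) + c = (-30583 - 152*(-120)) + 2124 = (-30583 + 18240) + 2124 = -12343 + 2124 = -10219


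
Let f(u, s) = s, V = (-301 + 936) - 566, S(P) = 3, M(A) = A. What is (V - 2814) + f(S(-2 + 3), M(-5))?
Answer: -2750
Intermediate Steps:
V = 69 (V = 635 - 566 = 69)
(V - 2814) + f(S(-2 + 3), M(-5)) = (69 - 2814) - 5 = -2745 - 5 = -2750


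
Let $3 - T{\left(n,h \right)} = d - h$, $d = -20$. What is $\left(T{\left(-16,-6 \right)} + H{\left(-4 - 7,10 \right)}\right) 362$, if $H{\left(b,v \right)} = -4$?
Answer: $4706$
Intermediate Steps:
$T{\left(n,h \right)} = 23 + h$ ($T{\left(n,h \right)} = 3 - \left(-20 - h\right) = 3 + \left(20 + h\right) = 23 + h$)
$\left(T{\left(-16,-6 \right)} + H{\left(-4 - 7,10 \right)}\right) 362 = \left(\left(23 - 6\right) - 4\right) 362 = \left(17 - 4\right) 362 = 13 \cdot 362 = 4706$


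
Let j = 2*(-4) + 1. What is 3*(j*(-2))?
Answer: 42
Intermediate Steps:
j = -7 (j = -8 + 1 = -7)
3*(j*(-2)) = 3*(-7*(-2)) = 3*14 = 42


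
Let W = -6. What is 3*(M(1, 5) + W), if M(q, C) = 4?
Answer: -6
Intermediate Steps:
3*(M(1, 5) + W) = 3*(4 - 6) = 3*(-2) = -6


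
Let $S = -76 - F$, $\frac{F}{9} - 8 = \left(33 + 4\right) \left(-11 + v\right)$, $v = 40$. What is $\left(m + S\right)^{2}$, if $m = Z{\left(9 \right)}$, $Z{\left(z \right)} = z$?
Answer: $95961616$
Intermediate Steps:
$F = 9729$ ($F = 72 + 9 \left(33 + 4\right) \left(-11 + 40\right) = 72 + 9 \cdot 37 \cdot 29 = 72 + 9 \cdot 1073 = 72 + 9657 = 9729$)
$m = 9$
$S = -9805$ ($S = -76 - 9729 = -9805$)
$\left(m + S\right)^{2} = \left(9 - 9805\right)^{2} = \left(-9796\right)^{2} = 95961616$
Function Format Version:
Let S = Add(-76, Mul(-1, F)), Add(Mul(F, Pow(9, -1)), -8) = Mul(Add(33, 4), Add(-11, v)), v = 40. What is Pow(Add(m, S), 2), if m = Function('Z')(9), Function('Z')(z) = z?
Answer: 95961616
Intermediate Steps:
F = 9729 (F = Add(72, Mul(9, Mul(Add(33, 4), Add(-11, 40)))) = Add(72, Mul(9, Mul(37, 29))) = Add(72, Mul(9, 1073)) = Add(72, 9657) = 9729)
m = 9
S = -9805 (S = Add(-76, Mul(-1, 9729)) = Add(-76, -9729) = -9805)
Pow(Add(m, S), 2) = Pow(Add(9, -9805), 2) = Pow(-9796, 2) = 95961616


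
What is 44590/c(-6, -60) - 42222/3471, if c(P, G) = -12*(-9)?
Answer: 25035319/62478 ≈ 400.71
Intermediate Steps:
c(P, G) = 108
44590/c(-6, -60) - 42222/3471 = 44590/108 - 42222/3471 = 44590*(1/108) - 42222*1/3471 = 22295/54 - 14074/1157 = 25035319/62478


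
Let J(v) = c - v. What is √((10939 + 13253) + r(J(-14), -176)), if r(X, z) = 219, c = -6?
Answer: √24411 ≈ 156.24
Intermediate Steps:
J(v) = -6 - v
√((10939 + 13253) + r(J(-14), -176)) = √((10939 + 13253) + 219) = √(24192 + 219) = √24411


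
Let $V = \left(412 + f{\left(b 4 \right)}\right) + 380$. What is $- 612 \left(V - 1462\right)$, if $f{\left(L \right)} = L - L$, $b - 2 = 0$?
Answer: $410040$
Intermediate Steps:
$b = 2$ ($b = 2 + 0 = 2$)
$f{\left(L \right)} = 0$
$V = 792$ ($V = \left(412 + 0\right) + 380 = 412 + 380 = 792$)
$- 612 \left(V - 1462\right) = - 612 \left(792 - 1462\right) = \left(-612\right) \left(-670\right) = 410040$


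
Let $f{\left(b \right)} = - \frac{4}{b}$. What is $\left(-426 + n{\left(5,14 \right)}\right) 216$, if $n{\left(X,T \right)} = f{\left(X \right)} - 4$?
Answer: $- \frac{465264}{5} \approx -93053.0$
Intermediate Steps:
$n{\left(X,T \right)} = -4 - \frac{4}{X}$ ($n{\left(X,T \right)} = - \frac{4}{X} - 4 = -4 - \frac{4}{X}$)
$\left(-426 + n{\left(5,14 \right)}\right) 216 = \left(-426 - \left(4 + \frac{4}{5}\right)\right) 216 = \left(-426 - \frac{24}{5}\right) 216 = \left(- \frac{2154}{5}\right) 216 = - \frac{465264}{5}$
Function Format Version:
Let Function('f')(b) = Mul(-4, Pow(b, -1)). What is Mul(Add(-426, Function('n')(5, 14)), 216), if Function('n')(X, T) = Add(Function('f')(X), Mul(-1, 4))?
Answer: Rational(-465264, 5) ≈ -93053.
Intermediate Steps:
Function('n')(X, T) = Add(-4, Mul(-4, Pow(X, -1))) (Function('n')(X, T) = Add(Mul(-4, Pow(X, -1)), Mul(-1, 4)) = Add(Mul(-4, Pow(X, -1)), -4) = Add(-4, Mul(-4, Pow(X, -1))))
Mul(Add(-426, Function('n')(5, 14)), 216) = Mul(Add(-426, Add(-4, Mul(-4, Pow(5, -1)))), 216) = Mul(Add(-426, Add(-4, Mul(-4, Rational(1, 5)))), 216) = Mul(Add(-426, Add(-4, Rational(-4, 5))), 216) = Mul(Add(-426, Rational(-24, 5)), 216) = Mul(Rational(-2154, 5), 216) = Rational(-465264, 5)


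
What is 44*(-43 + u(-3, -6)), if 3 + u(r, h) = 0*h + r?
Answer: -2156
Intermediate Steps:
u(r, h) = -3 + r (u(r, h) = -3 + (0*h + r) = -3 + (0 + r) = -3 + r)
44*(-43 + u(-3, -6)) = 44*(-43 + (-3 - 3)) = 44*(-43 - 6) = 44*(-49) = -2156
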